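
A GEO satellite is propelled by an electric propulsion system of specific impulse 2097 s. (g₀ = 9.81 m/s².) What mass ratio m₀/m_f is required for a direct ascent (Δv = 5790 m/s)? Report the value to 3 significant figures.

mass ratio ≈ 1.33

v_e = Isp · g₀ = 2097 × 9.81 = 20571.6 m/s.
Rocket equation: m₀/m_f = exp(Δv / v_e) = exp(5790 / 20571.6) = exp(0.2815) = 1.3251.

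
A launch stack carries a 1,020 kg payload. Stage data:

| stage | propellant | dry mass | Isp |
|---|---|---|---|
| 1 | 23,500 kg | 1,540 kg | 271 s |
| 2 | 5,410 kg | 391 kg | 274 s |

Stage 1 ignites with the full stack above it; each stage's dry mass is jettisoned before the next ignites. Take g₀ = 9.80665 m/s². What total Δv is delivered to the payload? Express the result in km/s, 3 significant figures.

Ignition mass of stage 1 = 23,500+1,540 + 5,410+391 + 1,020 = 31,861 kg.
Stage 1: m₀ = 31,861 kg, m_f = 31,861 − 23,500 = 8,361 kg; Δv = 271×9.80665×ln(3.811) = 2657.6×1.3378 ≈ 3555 m/s.
Stage 2: m₀ = 6,821 kg, m_f = 6,821 − 5,410 = 1,411 kg; Δv = 274×9.80665×ln(4.834) = 2687.0×1.5757 ≈ 4234 m/s.
Total Δv = 3555 + 4234 = 7789 m/s.

Δv ≈ 7.79 km/s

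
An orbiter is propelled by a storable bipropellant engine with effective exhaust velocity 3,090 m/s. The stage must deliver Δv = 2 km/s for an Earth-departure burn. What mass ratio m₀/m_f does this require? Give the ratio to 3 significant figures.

mass ratio ≈ 1.91

m₀/m_f = exp(Δv / v_e) = exp(2000 / 3090.0) = exp(0.6472) = 1.9103.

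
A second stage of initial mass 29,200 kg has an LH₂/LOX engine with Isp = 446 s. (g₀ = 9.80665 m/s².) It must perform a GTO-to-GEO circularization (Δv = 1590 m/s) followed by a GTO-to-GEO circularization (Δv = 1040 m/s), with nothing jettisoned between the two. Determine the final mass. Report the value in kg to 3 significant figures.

final mass ≈ 16000 kg

v_e = Isp · g₀ = 446 × 9.80665 = 4373.8 m/s.
After the first burn: m = 29200 × exp(−1590/4373.8) = 29200 × 0.69522 = 20,300.4 kg.
After the second burn: m = 20,300.4 × exp(−1040/4373.8) = 20,300.4 × 0.78838 = 16,004.4 kg.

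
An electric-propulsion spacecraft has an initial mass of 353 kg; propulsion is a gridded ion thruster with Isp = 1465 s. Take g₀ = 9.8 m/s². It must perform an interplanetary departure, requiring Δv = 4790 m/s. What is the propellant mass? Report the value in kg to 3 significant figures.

v_e = Isp · g₀ = 1465 × 9.8 = 14357.0 m/s.
Using Δv = v_e ln(m₀/m_f): m₀/m_f = exp(Δv / v_e) = exp(4790 / 14357.0) = exp(0.3336) = 1.3960.
m_f = 353 / 1.3960 = 252.865 kg, so propellant = m₀ − m_f = 353 − 252.865 = 100.135 kg.

propellant mass ≈ 100 kg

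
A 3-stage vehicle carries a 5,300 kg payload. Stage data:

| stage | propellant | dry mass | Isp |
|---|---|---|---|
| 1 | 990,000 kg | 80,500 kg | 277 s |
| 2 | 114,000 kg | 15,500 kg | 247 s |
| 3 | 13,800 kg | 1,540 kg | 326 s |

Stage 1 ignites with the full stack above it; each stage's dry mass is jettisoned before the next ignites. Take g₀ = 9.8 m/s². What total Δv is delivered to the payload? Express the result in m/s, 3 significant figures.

Ignition mass of stage 1 = 990,000+80,500 + 114,000+15,500 + 13,800+1,540 + 5,300 = 1,220,640 kg.
Stage 1: m₀ = 1,220,640 kg, m_f = 1,220,640 − 990,000 = 230,640 kg; Δv = 277×9.8×ln(5.292) = 2714.6×1.6663 ≈ 4523 m/s.
Stage 2: m₀ = 150,140 kg, m_f = 150,140 − 114,000 = 36,140 kg; Δv = 247×9.8×ln(4.154) = 2420.6×1.4242 ≈ 3447 m/s.
Stage 3: m₀ = 20,640 kg, m_f = 20,640 − 13,800 = 6,840 kg; Δv = 326×9.8×ln(3.018) = 3194.8×1.1044 ≈ 3528 m/s.
Total Δv = 4523 + 3447 + 3528 = 11498 m/s.

Δv ≈ 11500 m/s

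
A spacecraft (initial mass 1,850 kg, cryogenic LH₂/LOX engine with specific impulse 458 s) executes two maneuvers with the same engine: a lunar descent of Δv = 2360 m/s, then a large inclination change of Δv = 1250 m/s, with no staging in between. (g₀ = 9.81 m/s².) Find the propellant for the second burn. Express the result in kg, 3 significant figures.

v_e = Isp · g₀ = 458 × 9.81 = 4493.0 m/s.
After the first burn: m = 1850 × exp(−2360/4493.0) = 1850 × 0.59140 = 1,094.09 kg.
After the second burn: m = 1,094.09 × exp(−1250/4493.0) = 1,094.09 × 0.75714 = 828.379 kg.
Second-burn propellant = 1,094.09 − 828.379 = 265.711 kg.

propellant for the second burn ≈ 266 kg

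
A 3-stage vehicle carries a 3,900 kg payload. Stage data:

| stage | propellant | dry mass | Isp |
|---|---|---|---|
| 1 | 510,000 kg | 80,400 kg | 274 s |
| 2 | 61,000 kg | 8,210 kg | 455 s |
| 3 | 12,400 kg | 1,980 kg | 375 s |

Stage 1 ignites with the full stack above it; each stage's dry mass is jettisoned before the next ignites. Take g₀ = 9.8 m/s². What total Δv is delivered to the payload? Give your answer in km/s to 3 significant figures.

Δv ≈ 13.2 km/s

Ignition mass of stage 1 = 510,000+80,400 + 61,000+8,210 + 12,400+1,980 + 3,900 = 677,890 kg.
Stage 1: m₀ = 677,890 kg, m_f = 677,890 − 510,000 = 167,890 kg; Δv = 274×9.8×ln(4.038) = 2685.2×1.3957 ≈ 3748 m/s.
Stage 2: m₀ = 87,490 kg, m_f = 87,490 − 61,000 = 26,490 kg; Δv = 455×9.8×ln(3.303) = 4459.0×1.1948 ≈ 5327 m/s.
Stage 3: m₀ = 18,280 kg, m_f = 18,280 − 12,400 = 5,880 kg; Δv = 375×9.8×ln(3.109) = 3675.0×1.1343 ≈ 4168 m/s.
Total Δv = 3748 + 5327 + 4168 = 13243 m/s.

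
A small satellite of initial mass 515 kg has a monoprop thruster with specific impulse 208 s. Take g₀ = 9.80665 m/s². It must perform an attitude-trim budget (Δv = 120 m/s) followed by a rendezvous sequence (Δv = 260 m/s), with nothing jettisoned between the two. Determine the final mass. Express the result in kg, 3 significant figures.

final mass ≈ 427 kg

v_e = Isp · g₀ = 208 × 9.80665 = 2039.8 m/s.
After the first burn: m = 515 × exp(−120/2039.8) = 515 × 0.94287 = 485.578 kg.
After the second burn: m = 485.578 × exp(−260/2039.8) = 485.578 × 0.88032 = 427.464 kg.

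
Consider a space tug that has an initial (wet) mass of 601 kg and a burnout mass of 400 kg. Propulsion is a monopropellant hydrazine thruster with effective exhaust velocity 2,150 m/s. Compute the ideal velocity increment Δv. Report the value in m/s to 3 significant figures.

Δv ≈ 875 m/s

Using Δv = v_e ln(m₀/m_f): Δv = v_e · ln(m₀/m_f) = 2150.0 × ln(1.502) = 2150.0 × 0.4071 ≈ 875.3 m/s.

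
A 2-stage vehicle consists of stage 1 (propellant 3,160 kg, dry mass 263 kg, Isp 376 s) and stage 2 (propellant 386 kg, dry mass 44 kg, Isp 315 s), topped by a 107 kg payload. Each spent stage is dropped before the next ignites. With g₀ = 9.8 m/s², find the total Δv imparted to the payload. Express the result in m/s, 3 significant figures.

Ignition mass of stage 1 = 3,160+263 + 386+44 + 107 = 3,960 kg.
Stage 1: m₀ = 3,960 kg, m_f = 3,960 − 3,160 = 800 kg; Δv = 376×9.8×ln(4.95) = 3684.8×1.5994 ≈ 5893 m/s.
Stage 2: m₀ = 537 kg, m_f = 537 − 386 = 151 kg; Δv = 315×9.8×ln(3.556) = 3087.0×1.2687 ≈ 3917 m/s.
Total Δv = 5893 + 3917 = 9810 m/s.

Δv ≈ 9810 m/s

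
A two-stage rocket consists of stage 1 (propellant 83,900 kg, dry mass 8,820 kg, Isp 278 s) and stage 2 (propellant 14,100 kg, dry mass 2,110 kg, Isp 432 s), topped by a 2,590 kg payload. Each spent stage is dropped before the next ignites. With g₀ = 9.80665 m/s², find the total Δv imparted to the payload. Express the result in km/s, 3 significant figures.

Ignition mass of stage 1 = 83,900+8,820 + 14,100+2,110 + 2,590 = 111,520 kg.
Stage 1: m₀ = 111,520 kg, m_f = 111,520 − 83,900 = 27,620 kg; Δv = 278×9.80665×ln(4.038) = 2726.2×1.3957 ≈ 3805 m/s.
Stage 2: m₀ = 18,800 kg, m_f = 18,800 − 14,100 = 4,700 kg; Δv = 432×9.80665×ln(4) = 4236.5×1.3863 ≈ 5873 m/s.
Total Δv = 3805 + 5873 = 9678 m/s.

Δv ≈ 9.68 km/s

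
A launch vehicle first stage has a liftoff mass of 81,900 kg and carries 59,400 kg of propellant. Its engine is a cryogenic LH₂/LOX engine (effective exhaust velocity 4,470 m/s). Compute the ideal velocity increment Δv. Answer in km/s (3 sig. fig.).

Δv ≈ 5.78 km/s

m_f = m₀ − m_prop = 81,900 − 59,400 = 22,500 kg.
Δv = v_e · ln(m₀/m_f) = 4470.0 × ln(3.64) = 4470.0 × 1.2920 ≈ 5775.2 m/s.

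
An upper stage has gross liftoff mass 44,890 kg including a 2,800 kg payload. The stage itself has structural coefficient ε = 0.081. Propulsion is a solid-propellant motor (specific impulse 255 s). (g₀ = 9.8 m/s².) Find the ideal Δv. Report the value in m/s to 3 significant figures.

Δv ≈ 4940 m/s

Stage wet mass = m₀ − payload = 44,890 − 2,800 = 42,090 kg.
Stage dry mass = ε × stage wet mass = 0.081 × 42,090 = 3,409.29 kg.
Burnout mass m_f = stage dry + payload = 3,409.29 + 2,800 = 6,209.29 kg.
v_e = Isp · g₀ = 255 × 9.8 = 2499.0 m/s.
Δv = v_e · ln(44,890/6,209.29) = 2499.0 × ln(7.229) = 2499.0 × 1.9782 ≈ 4943 m/s.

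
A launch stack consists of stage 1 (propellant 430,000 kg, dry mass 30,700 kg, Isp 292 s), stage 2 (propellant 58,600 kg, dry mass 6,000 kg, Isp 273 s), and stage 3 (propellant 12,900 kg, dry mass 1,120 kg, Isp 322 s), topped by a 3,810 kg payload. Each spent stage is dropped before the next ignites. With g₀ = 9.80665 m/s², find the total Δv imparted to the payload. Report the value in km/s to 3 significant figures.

Δv ≈ 11.9 km/s

Ignition mass of stage 1 = 430,000+30,700 + 58,600+6,000 + 12,900+1,120 + 3,810 = 543,130 kg.
Stage 1: m₀ = 543,130 kg, m_f = 543,130 − 430,000 = 113,130 kg; Δv = 292×9.80665×ln(4.801) = 2863.5×1.5688 ≈ 4492 m/s.
Stage 2: m₀ = 82,430 kg, m_f = 82,430 − 58,600 = 23,830 kg; Δv = 273×9.80665×ln(3.459) = 2677.2×1.2410 ≈ 3322 m/s.
Stage 3: m₀ = 17,830 kg, m_f = 17,830 − 12,900 = 4,930 kg; Δv = 322×9.80665×ln(3.617) = 3157.7×1.2855 ≈ 4059 m/s.
Total Δv = 4492 + 3322 + 4059 = 11873 m/s.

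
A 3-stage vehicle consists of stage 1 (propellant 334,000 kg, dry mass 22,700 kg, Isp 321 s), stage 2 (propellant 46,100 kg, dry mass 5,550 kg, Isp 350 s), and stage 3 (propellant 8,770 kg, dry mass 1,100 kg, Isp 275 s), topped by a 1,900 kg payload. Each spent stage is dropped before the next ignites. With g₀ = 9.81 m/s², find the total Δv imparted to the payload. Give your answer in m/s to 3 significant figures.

Δv ≈ 13100 m/s

Ignition mass of stage 1 = 334,000+22,700 + 46,100+5,550 + 8,770+1,100 + 1,900 = 420,120 kg.
Stage 1: m₀ = 420,120 kg, m_f = 420,120 − 334,000 = 86,120 kg; Δv = 321×9.81×ln(4.878) = 3149.0×1.5848 ≈ 4991 m/s.
Stage 2: m₀ = 63,420 kg, m_f = 63,420 − 46,100 = 17,320 kg; Δv = 350×9.81×ln(3.662) = 3433.5×1.2979 ≈ 4456 m/s.
Stage 3: m₀ = 11,770 kg, m_f = 11,770 − 8,770 = 3,000 kg; Δv = 275×9.81×ln(3.923) = 2697.8×1.3669 ≈ 3688 m/s.
Total Δv = 4991 + 4456 + 3688 = 13135 m/s.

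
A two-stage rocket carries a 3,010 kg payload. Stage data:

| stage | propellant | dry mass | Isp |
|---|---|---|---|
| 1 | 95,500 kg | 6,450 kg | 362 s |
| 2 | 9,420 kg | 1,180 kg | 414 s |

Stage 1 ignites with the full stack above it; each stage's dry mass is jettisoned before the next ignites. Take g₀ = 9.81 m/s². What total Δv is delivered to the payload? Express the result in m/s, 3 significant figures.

Δv ≈ 11000 m/s

Ignition mass of stage 1 = 95,500+6,450 + 9,420+1,180 + 3,010 = 115,560 kg.
Stage 1: m₀ = 115,560 kg, m_f = 115,560 − 95,500 = 20,060 kg; Δv = 362×9.81×ln(5.761) = 3551.2×1.7511 ≈ 6218 m/s.
Stage 2: m₀ = 13,610 kg, m_f = 13,610 − 9,420 = 4,190 kg; Δv = 414×9.81×ln(3.248) = 4061.3×1.1781 ≈ 4785 m/s.
Total Δv = 6218 + 4785 = 11003 m/s.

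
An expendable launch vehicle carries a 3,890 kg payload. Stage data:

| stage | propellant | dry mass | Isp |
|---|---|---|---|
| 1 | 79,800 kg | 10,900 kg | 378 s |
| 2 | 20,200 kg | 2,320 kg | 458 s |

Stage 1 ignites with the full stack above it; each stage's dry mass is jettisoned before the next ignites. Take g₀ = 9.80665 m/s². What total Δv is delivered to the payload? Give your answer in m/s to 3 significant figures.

Ignition mass of stage 1 = 79,800+10,900 + 20,200+2,320 + 3,890 = 117,110 kg.
Stage 1: m₀ = 117,110 kg, m_f = 117,110 − 79,800 = 37,310 kg; Δv = 378×9.80665×ln(3.139) = 3706.9×1.1439 ≈ 4240 m/s.
Stage 2: m₀ = 26,410 kg, m_f = 26,410 − 20,200 = 6,210 kg; Δv = 458×9.80665×ln(4.253) = 4491.4×1.4476 ≈ 6502 m/s.
Total Δv = 4240 + 6502 = 10742 m/s.

Δv ≈ 10700 m/s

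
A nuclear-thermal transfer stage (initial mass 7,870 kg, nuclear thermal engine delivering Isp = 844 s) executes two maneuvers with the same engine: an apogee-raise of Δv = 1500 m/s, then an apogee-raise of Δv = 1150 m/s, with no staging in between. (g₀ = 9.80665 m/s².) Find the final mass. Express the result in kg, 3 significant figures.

v_e = Isp · g₀ = 844 × 9.80665 = 8276.8 m/s.
After the first burn: m = 7870 × exp(−1500/8276.8) = 7870 × 0.83424 = 6,565.47 kg.
After the second burn: m = 6,565.47 × exp(−1150/8276.8) = 6,565.47 × 0.87028 = 5,713.8 kg.

final mass ≈ 5710 kg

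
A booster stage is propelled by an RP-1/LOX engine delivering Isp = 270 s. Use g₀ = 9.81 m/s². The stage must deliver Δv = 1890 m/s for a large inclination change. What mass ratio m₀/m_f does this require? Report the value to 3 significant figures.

v_e = Isp · g₀ = 270 × 9.81 = 2648.7 m/s.
m₀/m_f = exp(Δv / v_e) = exp(1890 / 2648.7) = exp(0.7136) = 2.0412.

mass ratio ≈ 2.04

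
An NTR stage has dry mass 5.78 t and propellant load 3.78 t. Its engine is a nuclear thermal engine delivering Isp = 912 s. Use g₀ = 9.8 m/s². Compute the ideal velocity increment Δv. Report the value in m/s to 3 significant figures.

Δv ≈ 4500 m/s

v_e = Isp · g₀ = 912 × 9.8 = 8937.6 m/s.
m₀ = m_dry + m_prop = 5.78 + 3.78 = 9.56 t.
Δv = v_e · ln(m₀/m_f) = 8937.6 × ln(1.654) = 8937.6 × 0.5032 ≈ 4497.3 m/s.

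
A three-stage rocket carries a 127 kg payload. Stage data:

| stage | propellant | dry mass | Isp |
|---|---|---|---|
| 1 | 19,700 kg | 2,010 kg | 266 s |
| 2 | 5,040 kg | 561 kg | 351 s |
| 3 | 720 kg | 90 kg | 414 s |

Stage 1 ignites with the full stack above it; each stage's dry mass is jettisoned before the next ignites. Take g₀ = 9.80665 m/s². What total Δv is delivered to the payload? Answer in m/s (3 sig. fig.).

Ignition mass of stage 1 = 19,700+2,010 + 5,040+561 + 720+90 + 127 = 28,248 kg.
Stage 1: m₀ = 28,248 kg, m_f = 28,248 − 19,700 = 8,548 kg; Δv = 266×9.80665×ln(3.305) = 2608.6×1.1953 ≈ 3118 m/s.
Stage 2: m₀ = 6,538 kg, m_f = 6,538 − 5,040 = 1,498 kg; Δv = 351×9.80665×ln(4.364) = 3442.1×1.4735 ≈ 5072 m/s.
Stage 3: m₀ = 937 kg, m_f = 937 − 720 = 217 kg; Δv = 414×9.80665×ln(4.318) = 4060.0×1.4628 ≈ 5939 m/s.
Total Δv = 3118 + 5072 + 5939 = 14129 m/s.

Δv ≈ 14100 m/s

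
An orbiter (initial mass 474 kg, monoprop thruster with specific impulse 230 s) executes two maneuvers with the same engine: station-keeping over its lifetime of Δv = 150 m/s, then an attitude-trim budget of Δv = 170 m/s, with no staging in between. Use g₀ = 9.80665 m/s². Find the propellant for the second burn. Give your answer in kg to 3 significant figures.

v_e = Isp · g₀ = 230 × 9.80665 = 2255.5 m/s.
After the first burn: m = 474 × exp(−150/2255.5) = 474 × 0.93566 = 443.503 kg.
After the second burn: m = 443.503 × exp(−170/2255.5) = 443.503 × 0.92740 = 411.305 kg.
Second-burn propellant = 443.503 − 411.305 = 32.198 kg.

propellant for the second burn ≈ 32.2 kg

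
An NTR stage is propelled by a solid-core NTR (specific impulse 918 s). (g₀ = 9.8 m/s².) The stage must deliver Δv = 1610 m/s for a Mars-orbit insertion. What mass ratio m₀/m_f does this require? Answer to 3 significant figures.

v_e = Isp · g₀ = 918 × 9.8 = 8996.4 m/s.
m₀/m_f = exp(Δv / v_e) = exp(1610 / 8996.4) = exp(0.1790) = 1.1960.

mass ratio ≈ 1.20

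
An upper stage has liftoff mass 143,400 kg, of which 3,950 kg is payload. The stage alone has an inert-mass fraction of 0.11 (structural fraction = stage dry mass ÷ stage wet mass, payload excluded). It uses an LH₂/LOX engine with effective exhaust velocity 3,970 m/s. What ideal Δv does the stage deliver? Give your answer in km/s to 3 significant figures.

Stage wet mass = m₀ − payload = 143,400 − 3,950 = 139,450 kg.
Stage dry mass = ε × stage wet mass = 0.11 × 139,450 = 15,339.5 kg.
Burnout mass m_f = stage dry + payload = 15,339.5 + 3,950 = 19,289.5 kg.
Δv = v_e · ln(143,400/19,289.5) = 3970.0 × ln(7.434) = 3970.0 × 2.0061 ≈ 7964 m/s.

Δv ≈ 7.96 km/s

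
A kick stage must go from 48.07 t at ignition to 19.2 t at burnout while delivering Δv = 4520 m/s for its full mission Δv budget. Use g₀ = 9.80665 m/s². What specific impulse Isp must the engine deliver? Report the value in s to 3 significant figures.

ln(m₀/m_f) = ln(48070/19200) = ln(2.504) = 0.9177.
By the Tsiolkovsky rocket equation, v_e = Δv / ln(m₀/m_f) = 4520 / 0.9177 = 4925.1 m/s.
Isp = v_e / g₀ = 4925.1 / 9.80665 = 502.2 s.

Isp ≈ 502 s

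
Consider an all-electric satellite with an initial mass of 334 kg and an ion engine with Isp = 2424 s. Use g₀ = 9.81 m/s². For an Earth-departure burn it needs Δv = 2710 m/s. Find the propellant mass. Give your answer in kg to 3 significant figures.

v_e = Isp · g₀ = 2424 × 9.81 = 23779.4 m/s.
From the ideal rocket equation, m₀/m_f = exp(Δv / v_e) = exp(2710 / 23779.4) = exp(0.1140) = 1.1207.
m_f = 334 / 1.1207 = 298.028 kg, so propellant = m₀ − m_f = 334 − 298.028 = 35.972 kg.

propellant mass ≈ 36.0 kg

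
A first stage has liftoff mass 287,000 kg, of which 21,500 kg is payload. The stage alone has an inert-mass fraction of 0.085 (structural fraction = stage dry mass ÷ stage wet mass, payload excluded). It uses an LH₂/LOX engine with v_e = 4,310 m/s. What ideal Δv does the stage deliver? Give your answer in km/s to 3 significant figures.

Stage wet mass = m₀ − payload = 287,000 − 21,500 = 265,500 kg.
Stage dry mass = ε × stage wet mass = 0.085 × 265,500 = 22,567.5 kg.
Burnout mass m_f = stage dry + payload = 22,567.5 + 21,500 = 44,067.5 kg.
Δv = v_e · ln(287,000/44,067.5) = 4310.0 × ln(6.513) = 4310.0 × 1.8738 ≈ 8076 m/s.

Δv ≈ 8.08 km/s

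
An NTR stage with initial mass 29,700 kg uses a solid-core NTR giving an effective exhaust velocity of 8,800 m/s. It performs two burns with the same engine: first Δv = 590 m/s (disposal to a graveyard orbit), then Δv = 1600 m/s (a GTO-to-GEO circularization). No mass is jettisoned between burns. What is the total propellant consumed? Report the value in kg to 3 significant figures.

total propellant consumed ≈ 6540 kg

After the first burn: m = 29700 × exp(−590/8800.0) = 29700 × 0.93515 = 27,774 kg.
After the second burn: m = 27,774 × exp(−1600/8800.0) = 27,774 × 0.83375 = 23,156.6 kg.
Total propellant = m₀ − m_final = 29700 − 23,156.6 = 6,543.4 kg.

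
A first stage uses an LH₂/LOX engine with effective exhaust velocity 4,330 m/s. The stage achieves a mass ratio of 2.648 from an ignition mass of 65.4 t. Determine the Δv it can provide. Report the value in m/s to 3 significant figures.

Using Δv = v_e ln(m₀/m_f): Δv = v_e · ln(2.648) = 4330.0 × 0.9738 ≈ 4216.6 m/s.

Δv ≈ 4220 m/s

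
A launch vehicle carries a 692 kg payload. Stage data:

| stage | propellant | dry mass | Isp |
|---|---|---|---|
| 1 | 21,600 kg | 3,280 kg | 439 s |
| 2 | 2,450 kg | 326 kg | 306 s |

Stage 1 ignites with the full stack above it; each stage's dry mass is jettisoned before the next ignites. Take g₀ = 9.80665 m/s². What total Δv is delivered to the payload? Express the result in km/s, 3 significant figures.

Ignition mass of stage 1 = 21,600+3,280 + 2,450+326 + 692 = 28,348 kg.
Stage 1: m₀ = 28,348 kg, m_f = 28,348 − 21,600 = 6,748 kg; Δv = 439×9.80665×ln(4.201) = 4305.1×1.4353 ≈ 6179 m/s.
Stage 2: m₀ = 3,468 kg, m_f = 3,468 − 2,450 = 1,018 kg; Δv = 306×9.80665×ln(3.407) = 3000.8×1.2257 ≈ 3678 m/s.
Total Δv = 6179 + 3678 = 9857 m/s.

Δv ≈ 9.86 km/s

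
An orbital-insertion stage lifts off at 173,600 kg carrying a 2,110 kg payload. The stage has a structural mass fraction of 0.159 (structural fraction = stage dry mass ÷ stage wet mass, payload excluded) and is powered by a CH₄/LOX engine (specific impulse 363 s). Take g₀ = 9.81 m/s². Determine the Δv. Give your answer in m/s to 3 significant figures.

Stage wet mass = m₀ − payload = 173,600 − 2,110 = 171,490 kg.
Stage dry mass = ε × stage wet mass = 0.159 × 171,490 = 27,266.9 kg.
Burnout mass m_f = stage dry + payload = 27,266.9 + 2,110 = 29,376.9 kg.
v_e = Isp · g₀ = 363 × 9.81 = 3561.0 m/s.
Rocket equation: Δv = v_e · ln(173,600/29,376.9) = 3561.0 × ln(5.909) = 3561.0 × 1.7765 ≈ 6326 m/s.

Δv ≈ 6330 m/s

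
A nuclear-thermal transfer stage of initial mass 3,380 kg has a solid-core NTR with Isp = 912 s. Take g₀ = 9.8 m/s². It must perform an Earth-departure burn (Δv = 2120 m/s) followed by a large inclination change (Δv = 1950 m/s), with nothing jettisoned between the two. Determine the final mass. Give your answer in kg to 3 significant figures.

final mass ≈ 2140 kg

v_e = Isp · g₀ = 912 × 9.8 = 8937.6 m/s.
After the first burn: m = 3380 × exp(−2120/8937.6) = 3380 × 0.78883 = 2,666.25 kg.
After the second burn: m = 2,666.25 × exp(−1950/8937.6) = 2,666.25 × 0.80398 = 2,143.61 kg.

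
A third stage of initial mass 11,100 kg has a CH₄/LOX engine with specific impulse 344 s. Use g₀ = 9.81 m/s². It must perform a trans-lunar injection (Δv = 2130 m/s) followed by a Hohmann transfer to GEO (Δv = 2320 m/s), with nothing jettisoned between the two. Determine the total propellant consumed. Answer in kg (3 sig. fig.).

total propellant consumed ≈ 8130 kg

v_e = Isp · g₀ = 344 × 9.81 = 3374.6 m/s.
After the first burn: m = 11100 × exp(−2130/3374.6) = 11100 × 0.53196 = 5,904.76 kg.
After the second burn: m = 5,904.76 × exp(−2320/3374.6) = 5,904.76 × 0.50284 = 2,969.15 kg.
Total propellant = m₀ − m_final = 11100 − 2,969.15 = 8,130.85 kg.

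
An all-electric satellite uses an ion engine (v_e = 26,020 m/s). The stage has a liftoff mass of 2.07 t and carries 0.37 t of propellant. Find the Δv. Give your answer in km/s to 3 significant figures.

Δv ≈ 5.12 km/s

m_f = m₀ − m_prop = 2.07 − 0.37 = 1.7 t.
Δv = v_e · ln(m₀/m_f) = 26020.0 × ln(1.218) = 26020.0 × 0.1969 ≈ 5123.9 m/s.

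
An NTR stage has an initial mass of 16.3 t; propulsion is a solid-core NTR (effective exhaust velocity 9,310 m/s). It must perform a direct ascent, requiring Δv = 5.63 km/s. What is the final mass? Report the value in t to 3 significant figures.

final mass ≈ 8.90 t

From the ideal rocket equation, m₀/m_f = exp(Δv / v_e) = exp(5630 / 9310.0) = exp(0.6047) = 1.8308.
m_f = m₀ / 1.8308 = 16.3 / 1.8308 = 8.90321 t.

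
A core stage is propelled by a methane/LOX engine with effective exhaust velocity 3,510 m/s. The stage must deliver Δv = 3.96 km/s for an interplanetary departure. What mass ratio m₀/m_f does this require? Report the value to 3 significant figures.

m₀/m_f = exp(Δv / v_e) = exp(3960 / 3510.0) = exp(1.1282) = 3.0901.

mass ratio ≈ 3.09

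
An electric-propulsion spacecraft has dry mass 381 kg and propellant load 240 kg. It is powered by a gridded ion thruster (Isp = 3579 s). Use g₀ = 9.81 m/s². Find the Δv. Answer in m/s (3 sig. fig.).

Δv ≈ 17200 m/s

v_e = Isp · g₀ = 3579 × 9.81 = 35110.0 m/s.
m₀ = m_dry + m_prop = 381 + 240 = 621 kg.
Δv = v_e · ln(m₀/m_f) = 35110.0 × ln(1.63) = 35110.0 × 0.4885 ≈ 17152.3 m/s.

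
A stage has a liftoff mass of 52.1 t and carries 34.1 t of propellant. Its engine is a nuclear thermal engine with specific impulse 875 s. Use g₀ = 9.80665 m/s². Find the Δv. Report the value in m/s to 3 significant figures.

Δv ≈ 9120 m/s

v_e = Isp · g₀ = 875 × 9.80665 = 8580.8 m/s.
m_f = m₀ − m_prop = 52.1 − 34.1 = 18 t.
By the Tsiolkovsky rocket equation, Δv = v_e · ln(m₀/m_f) = 8580.8 × ln(2.894) = 8580.8 × 1.0628 ≈ 9119.6 m/s.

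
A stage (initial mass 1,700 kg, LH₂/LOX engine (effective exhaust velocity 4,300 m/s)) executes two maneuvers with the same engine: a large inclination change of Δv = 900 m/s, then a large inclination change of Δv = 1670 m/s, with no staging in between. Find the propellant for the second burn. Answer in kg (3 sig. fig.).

propellant for the second burn ≈ 444 kg

After the first burn: m = 1700 × exp(−900/4300.0) = 1700 × 0.81115 = 1,378.96 kg.
After the second burn: m = 1,378.96 × exp(−1670/4300.0) = 1,378.96 × 0.67816 = 935.156 kg.
Second-burn propellant = 1,378.96 − 935.156 = 443.804 kg.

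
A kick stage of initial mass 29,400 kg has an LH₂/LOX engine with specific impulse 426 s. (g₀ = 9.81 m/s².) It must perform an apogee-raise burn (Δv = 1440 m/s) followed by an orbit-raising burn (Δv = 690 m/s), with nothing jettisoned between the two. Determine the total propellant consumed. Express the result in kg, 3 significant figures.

v_e = Isp · g₀ = 426 × 9.81 = 4179.1 m/s.
After the first burn: m = 29400 × exp(−1440/4179.1) = 29400 × 0.70852 = 20,830.5 kg.
After the second burn: m = 20,830.5 × exp(−690/4179.1) = 20,830.5 × 0.84780 = 17,660.1 kg.
Total propellant = m₀ − m_final = 29400 − 17,660.1 = 11,739.9 kg.

total propellant consumed ≈ 11700 kg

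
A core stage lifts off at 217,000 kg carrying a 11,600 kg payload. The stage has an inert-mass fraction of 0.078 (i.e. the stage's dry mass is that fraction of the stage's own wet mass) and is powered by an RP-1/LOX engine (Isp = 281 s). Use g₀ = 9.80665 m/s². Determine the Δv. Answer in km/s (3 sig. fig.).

Δv ≈ 5.68 km/s

Stage wet mass = m₀ − payload = 217,000 − 11,600 = 205,400 kg.
Stage dry mass = ε × stage wet mass = 0.078 × 205,400 = 16,021.2 kg.
Burnout mass m_f = stage dry + payload = 16,021.2 + 11,600 = 27,621.2 kg.
v_e = Isp · g₀ = 281 × 9.80665 = 2755.7 m/s.
Δv = v_e · ln(217,000/27,621.2) = 2755.7 × ln(7.856) = 2755.7 × 2.0613 ≈ 5680 m/s.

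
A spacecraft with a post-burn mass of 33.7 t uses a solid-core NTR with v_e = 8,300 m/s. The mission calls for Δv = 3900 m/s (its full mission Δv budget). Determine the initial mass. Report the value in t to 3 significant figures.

initial mass ≈ 53.9 t

m₀/m_f = exp(Δv / v_e) = exp(3900 / 8300.0) = exp(0.4699) = 1.5998.
m₀ = m_f × 1.5998 = 33.7 × 1.5998 = 53.9133 t.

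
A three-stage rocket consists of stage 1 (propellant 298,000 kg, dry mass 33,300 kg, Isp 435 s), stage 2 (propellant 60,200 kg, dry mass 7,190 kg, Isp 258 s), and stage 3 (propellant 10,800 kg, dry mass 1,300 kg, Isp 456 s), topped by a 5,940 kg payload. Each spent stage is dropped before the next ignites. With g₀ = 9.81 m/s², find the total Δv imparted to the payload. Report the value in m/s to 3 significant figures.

Δv ≈ 12500 m/s

Ignition mass of stage 1 = 298,000+33,300 + 60,200+7,190 + 10,800+1,300 + 5,940 = 416,730 kg.
Stage 1: m₀ = 416,730 kg, m_f = 416,730 − 298,000 = 118,730 kg; Δv = 435×9.81×ln(3.51) = 4267.4×1.2556 ≈ 5358 m/s.
Stage 2: m₀ = 85,430 kg, m_f = 85,430 − 60,200 = 25,230 kg; Δv = 258×9.81×ln(3.386) = 2531.0×1.2197 ≈ 3087 m/s.
Stage 3: m₀ = 18,040 kg, m_f = 18,040 − 10,800 = 7,240 kg; Δv = 456×9.81×ln(2.492) = 4473.4×0.9130 ≈ 4084 m/s.
Total Δv = 5358 + 3087 + 4084 = 12529 m/s.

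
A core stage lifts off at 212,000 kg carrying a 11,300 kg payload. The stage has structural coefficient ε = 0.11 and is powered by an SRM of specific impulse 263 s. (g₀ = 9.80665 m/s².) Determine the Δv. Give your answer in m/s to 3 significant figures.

Δv ≈ 4770 m/s

Stage wet mass = m₀ − payload = 212,000 − 11,300 = 200,700 kg.
Stage dry mass = ε × stage wet mass = 0.11 × 200,700 = 22,077 kg.
Burnout mass m_f = stage dry + payload = 22,077 + 11,300 = 33,377 kg.
v_e = Isp · g₀ = 263 × 9.80665 = 2579.1 m/s.
Δv = v_e · ln(212,000/33,377) = 2579.1 × ln(6.352) = 2579.1 × 1.8487 ≈ 4768 m/s.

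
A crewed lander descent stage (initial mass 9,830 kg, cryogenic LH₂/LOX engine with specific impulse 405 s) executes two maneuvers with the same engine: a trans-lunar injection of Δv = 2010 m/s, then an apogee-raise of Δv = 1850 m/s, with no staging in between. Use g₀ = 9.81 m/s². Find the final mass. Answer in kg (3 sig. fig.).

final mass ≈ 3720 kg

v_e = Isp · g₀ = 405 × 9.81 = 3973.1 m/s.
After the first burn: m = 9830 × exp(−2010/3973.1) = 9830 × 0.60296 = 5,927.1 kg.
After the second burn: m = 5,927.1 × exp(−1850/3973.1) = 5,927.1 × 0.62773 = 3,720.62 kg.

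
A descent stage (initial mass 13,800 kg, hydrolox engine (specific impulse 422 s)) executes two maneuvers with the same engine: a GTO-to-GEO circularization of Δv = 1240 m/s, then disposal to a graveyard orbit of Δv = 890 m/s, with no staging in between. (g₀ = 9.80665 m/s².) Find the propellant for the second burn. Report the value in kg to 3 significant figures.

v_e = Isp · g₀ = 422 × 9.80665 = 4138.4 m/s.
After the first burn: m = 13800 × exp(−1240/4138.4) = 13800 × 0.74109 = 10,227 kg.
After the second burn: m = 10,227 × exp(−890/4138.4) = 10,227 × 0.80649 = 8,247.97 kg.
Second-burn propellant = 10,227 − 8,247.97 = 1,979.03 kg.

propellant for the second burn ≈ 1980 kg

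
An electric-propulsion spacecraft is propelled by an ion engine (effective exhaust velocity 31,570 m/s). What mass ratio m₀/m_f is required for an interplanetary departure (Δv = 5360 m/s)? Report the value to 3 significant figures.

m₀/m_f = exp(Δv / v_e) = exp(5360 / 31570.0) = exp(0.1698) = 1.1850.

mass ratio ≈ 1.19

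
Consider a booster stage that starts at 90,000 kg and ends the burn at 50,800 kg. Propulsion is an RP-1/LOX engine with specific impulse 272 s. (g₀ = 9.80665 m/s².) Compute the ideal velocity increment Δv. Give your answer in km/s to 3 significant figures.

v_e = Isp · g₀ = 272 × 9.80665 = 2667.4 m/s.
Δv = v_e · ln(m₀/m_f) = 2667.4 × ln(1.772) = 2667.4 × 0.5719 ≈ 1525.5 m/s.

Δv ≈ 1.53 km/s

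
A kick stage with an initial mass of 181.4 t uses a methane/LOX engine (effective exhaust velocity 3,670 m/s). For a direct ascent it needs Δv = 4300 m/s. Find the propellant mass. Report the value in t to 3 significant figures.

Using Δv = v_e ln(m₀/m_f): m₀/m_f = exp(Δv / v_e) = exp(4300 / 3670.0) = exp(1.1717) = 3.2274.
m_f = 181.4 / 3.2274 = 56.2062 t, so propellant = m₀ − m_f = 181.4 − 56.2062 = 125.1938 t.

propellant mass ≈ 125 t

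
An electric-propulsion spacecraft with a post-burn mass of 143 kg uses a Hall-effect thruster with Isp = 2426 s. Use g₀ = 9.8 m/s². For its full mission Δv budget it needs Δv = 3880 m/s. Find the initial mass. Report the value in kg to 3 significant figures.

initial mass ≈ 168 kg

v_e = Isp · g₀ = 2426 × 9.8 = 23774.8 m/s.
From the ideal rocket equation, m₀/m_f = exp(Δv / v_e) = exp(3880 / 23774.8) = exp(0.1632) = 1.1773.
m₀ = m_f × 1.1773 = 143 × 1.1773 = 168.354 kg.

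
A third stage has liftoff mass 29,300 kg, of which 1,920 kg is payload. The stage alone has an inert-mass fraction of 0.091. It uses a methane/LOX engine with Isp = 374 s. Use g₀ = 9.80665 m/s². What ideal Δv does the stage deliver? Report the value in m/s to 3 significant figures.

Δv ≈ 6940 m/s

Stage wet mass = m₀ − payload = 29,300 − 1,920 = 27,380 kg.
Stage dry mass = ε × stage wet mass = 0.091 × 27,380 = 2,491.58 kg.
Burnout mass m_f = stage dry + payload = 2,491.58 + 1,920 = 4,411.58 kg.
v_e = Isp · g₀ = 374 × 9.80665 = 3667.7 m/s.
Rocket equation: Δv = v_e · ln(29,300/4,411.58) = 3667.7 × ln(6.642) = 3667.7 × 1.8934 ≈ 6944 m/s.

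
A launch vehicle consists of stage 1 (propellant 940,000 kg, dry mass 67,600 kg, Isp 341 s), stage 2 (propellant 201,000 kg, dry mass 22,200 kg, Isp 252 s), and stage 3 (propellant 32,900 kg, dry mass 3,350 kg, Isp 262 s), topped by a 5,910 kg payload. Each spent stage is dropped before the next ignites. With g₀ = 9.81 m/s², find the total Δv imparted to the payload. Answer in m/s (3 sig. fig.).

Ignition mass of stage 1 = 940,000+67,600 + 201,000+22,200 + 32,900+3,350 + 5,910 = 1,272,960 kg.
Stage 1: m₀ = 1,272,960 kg, m_f = 1,272,960 − 940,000 = 332,960 kg; Δv = 341×9.81×ln(3.823) = 3345.2×1.3411 ≈ 4486 m/s.
Stage 2: m₀ = 265,360 kg, m_f = 265,360 − 201,000 = 64,360 kg; Δv = 252×9.81×ln(4.123) = 2472.1×1.4166 ≈ 3502 m/s.
Stage 3: m₀ = 42,160 kg, m_f = 42,160 − 32,900 = 9,260 kg; Δv = 262×9.81×ln(4.553) = 2570.2×1.5158 ≈ 3896 m/s.
Total Δv = 4486 + 3502 + 3896 = 11884 m/s.

Δv ≈ 11900 m/s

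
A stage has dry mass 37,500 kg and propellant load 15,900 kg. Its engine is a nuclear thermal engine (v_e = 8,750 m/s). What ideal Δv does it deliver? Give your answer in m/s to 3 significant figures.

Δv ≈ 3090 m/s

m₀ = m_dry + m_prop = 37,500 + 15,900 = 53,400 kg.
Using Δv = v_e ln(m₀/m_f): Δv = v_e · ln(m₀/m_f) = 8750.0 × ln(1.424) = 8750.0 × 0.3535 ≈ 3092.9 m/s.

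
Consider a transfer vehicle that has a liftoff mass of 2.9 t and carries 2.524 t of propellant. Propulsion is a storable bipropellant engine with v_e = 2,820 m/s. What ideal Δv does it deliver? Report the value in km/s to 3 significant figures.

Δv ≈ 5.76 km/s

m_f = m₀ − m_prop = 2.9 − 2.524 = 0.376 t.
Δv = v_e · ln(m₀/m_f) = 2820.0 × ln(7.713) = 2820.0 × 2.0429 ≈ 5760.9 m/s.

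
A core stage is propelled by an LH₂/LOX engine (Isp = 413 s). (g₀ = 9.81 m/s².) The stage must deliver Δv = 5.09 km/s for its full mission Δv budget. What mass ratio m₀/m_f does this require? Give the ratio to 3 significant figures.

v_e = Isp · g₀ = 413 × 9.81 = 4051.5 m/s.
m₀/m_f = exp(Δv / v_e) = exp(5090 / 4051.5) = exp(1.2563) = 3.5125.

mass ratio ≈ 3.51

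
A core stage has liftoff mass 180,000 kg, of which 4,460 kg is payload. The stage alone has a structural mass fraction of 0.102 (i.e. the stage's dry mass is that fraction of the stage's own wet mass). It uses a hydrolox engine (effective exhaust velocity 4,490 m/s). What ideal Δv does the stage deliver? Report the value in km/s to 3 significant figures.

Δv ≈ 9.36 km/s

Stage wet mass = m₀ − payload = 180,000 − 4,460 = 175,540 kg.
Stage dry mass = ε × stage wet mass = 0.102 × 175,540 = 17,905.1 kg.
Burnout mass m_f = stage dry + payload = 17,905.1 + 4,460 = 22,365.1 kg.
From the ideal rocket equation, Δv = v_e · ln(180,000/22,365.1) = 4490.0 × ln(8.048) = 4490.0 × 2.0855 ≈ 9364 m/s.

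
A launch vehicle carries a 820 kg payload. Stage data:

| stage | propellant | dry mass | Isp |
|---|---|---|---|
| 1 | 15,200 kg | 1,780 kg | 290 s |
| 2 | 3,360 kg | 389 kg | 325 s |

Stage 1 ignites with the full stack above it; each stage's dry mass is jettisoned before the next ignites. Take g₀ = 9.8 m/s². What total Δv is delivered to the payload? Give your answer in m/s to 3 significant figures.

Δv ≈ 7710 m/s

Ignition mass of stage 1 = 15,200+1,780 + 3,360+389 + 820 = 21,549 kg.
Stage 1: m₀ = 21,549 kg, m_f = 21,549 − 15,200 = 6,349 kg; Δv = 290×9.8×ln(3.394) = 2842.0×1.2220 ≈ 3473 m/s.
Stage 2: m₀ = 4,569 kg, m_f = 4,569 − 3,360 = 1,209 kg; Δv = 325×9.8×ln(3.779) = 3185.0×1.3295 ≈ 4234 m/s.
Total Δv = 3473 + 4234 = 7707 m/s.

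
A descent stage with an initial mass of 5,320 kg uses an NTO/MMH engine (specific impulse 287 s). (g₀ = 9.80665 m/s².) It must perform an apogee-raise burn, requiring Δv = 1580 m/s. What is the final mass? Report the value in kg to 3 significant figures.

v_e = Isp · g₀ = 287 × 9.80665 = 2814.5 m/s.
From the ideal rocket equation, m₀/m_f = exp(Δv / v_e) = exp(1580 / 2814.5) = exp(0.5614) = 1.7531.
m_f = m₀ / 1.7531 = 5,320 / 1.7531 = 3,034.62 kg.

final mass ≈ 3030 kg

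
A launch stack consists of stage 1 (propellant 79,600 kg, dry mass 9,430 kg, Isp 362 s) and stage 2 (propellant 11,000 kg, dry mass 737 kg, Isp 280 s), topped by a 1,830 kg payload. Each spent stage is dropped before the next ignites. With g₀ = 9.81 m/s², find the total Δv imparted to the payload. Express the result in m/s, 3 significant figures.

Ignition mass of stage 1 = 79,600+9,430 + 11,000+737 + 1,830 = 102,597 kg.
Stage 1: m₀ = 102,597 kg, m_f = 102,597 − 79,600 = 22,997 kg; Δv = 362×9.81×ln(4.461) = 3551.2×1.4954 ≈ 5311 m/s.
Stage 2: m₀ = 13,567 kg, m_f = 13,567 − 11,000 = 2,567 kg; Δv = 280×9.81×ln(5.285) = 2746.8×1.6649 ≈ 4573 m/s.
Total Δv = 5311 + 4573 = 9884 m/s.

Δv ≈ 9880 m/s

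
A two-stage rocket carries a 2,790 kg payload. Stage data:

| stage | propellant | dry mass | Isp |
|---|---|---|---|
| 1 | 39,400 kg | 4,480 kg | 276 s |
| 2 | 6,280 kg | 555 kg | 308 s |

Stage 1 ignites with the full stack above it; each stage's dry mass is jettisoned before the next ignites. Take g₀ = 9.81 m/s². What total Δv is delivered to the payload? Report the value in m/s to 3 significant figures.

Ignition mass of stage 1 = 39,400+4,480 + 6,280+555 + 2,790 = 53,505 kg.
Stage 1: m₀ = 53,505 kg, m_f = 53,505 − 39,400 = 14,105 kg; Δv = 276×9.81×ln(3.793) = 2707.6×1.3332 ≈ 3610 m/s.
Stage 2: m₀ = 9,625 kg, m_f = 9,625 − 6,280 = 3,345 kg; Δv = 308×9.81×ln(2.877) = 3021.5×1.0569 ≈ 3193 m/s.
Total Δv = 3610 + 3193 = 6803 m/s.

Δv ≈ 6800 m/s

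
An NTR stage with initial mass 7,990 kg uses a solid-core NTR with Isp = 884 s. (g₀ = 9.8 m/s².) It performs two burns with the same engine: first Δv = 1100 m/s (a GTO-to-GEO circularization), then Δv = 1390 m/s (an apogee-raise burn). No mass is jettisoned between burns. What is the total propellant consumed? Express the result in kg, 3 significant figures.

v_e = Isp · g₀ = 884 × 9.8 = 8663.2 m/s.
After the first burn: m = 7990 × exp(−1100/8663.2) = 7990 × 0.88076 = 7,037.27 kg.
After the second burn: m = 7,037.27 × exp(−1390/8663.2) = 7,037.27 × 0.85176 = 5,994.07 kg.
Total propellant = m₀ − m_final = 7990 − 5,994.07 = 1,995.93 kg.

total propellant consumed ≈ 2000 kg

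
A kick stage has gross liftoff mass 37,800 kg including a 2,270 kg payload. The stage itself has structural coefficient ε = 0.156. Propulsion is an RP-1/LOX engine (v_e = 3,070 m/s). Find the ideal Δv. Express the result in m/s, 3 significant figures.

Δv ≈ 4840 m/s

Stage wet mass = m₀ − payload = 37,800 − 2,270 = 35,530 kg.
Stage dry mass = ε × stage wet mass = 0.156 × 35,530 = 5,542.68 kg.
Burnout mass m_f = stage dry + payload = 5,542.68 + 2,270 = 7,812.68 kg.
Δv = v_e · ln(37,800/7,812.68) = 3070.0 × ln(4.838) = 3070.0 × 1.5766 ≈ 4840 m/s.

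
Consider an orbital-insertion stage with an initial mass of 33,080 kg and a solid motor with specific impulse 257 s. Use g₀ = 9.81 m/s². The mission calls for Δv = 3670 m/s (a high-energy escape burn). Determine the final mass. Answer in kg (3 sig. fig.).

v_e = Isp · g₀ = 257 × 9.81 = 2521.2 m/s.
Using Δv = v_e ln(m₀/m_f): m₀/m_f = exp(Δv / v_e) = exp(3670 / 2521.2) = exp(1.4557) = 4.2874.
m_f = m₀ / 4.2874 = 33,080 / 4.2874 = 7,715.63 kg.

final mass ≈ 7720 kg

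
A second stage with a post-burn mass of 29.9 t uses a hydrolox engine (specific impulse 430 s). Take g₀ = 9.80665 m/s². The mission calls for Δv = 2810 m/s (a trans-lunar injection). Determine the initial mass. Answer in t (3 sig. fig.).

initial mass ≈ 58.2 t

v_e = Isp · g₀ = 430 × 9.80665 = 4216.9 m/s.
Using Δv = v_e ln(m₀/m_f): m₀/m_f = exp(Δv / v_e) = exp(2810 / 4216.9) = exp(0.6664) = 1.9472.
m₀ = m_f × 1.9472 = 29.9 × 1.9472 = 58.2213 t.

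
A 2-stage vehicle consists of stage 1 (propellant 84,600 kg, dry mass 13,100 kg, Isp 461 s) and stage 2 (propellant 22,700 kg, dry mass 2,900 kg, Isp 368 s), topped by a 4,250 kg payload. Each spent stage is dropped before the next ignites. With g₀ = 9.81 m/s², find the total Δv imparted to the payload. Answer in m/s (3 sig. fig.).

Ignition mass of stage 1 = 84,600+13,100 + 22,700+2,900 + 4,250 = 127,550 kg.
Stage 1: m₀ = 127,550 kg, m_f = 127,550 − 84,600 = 42,950 kg; Δv = 461×9.81×ln(2.97) = 4522.4×1.0885 ≈ 4923 m/s.
Stage 2: m₀ = 29,850 kg, m_f = 29,850 − 22,700 = 7,150 kg; Δv = 368×9.81×ln(4.175) = 3610.1×1.4291 ≈ 5159 m/s.
Total Δv = 4923 + 5159 = 10082 m/s.

Δv ≈ 10100 m/s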